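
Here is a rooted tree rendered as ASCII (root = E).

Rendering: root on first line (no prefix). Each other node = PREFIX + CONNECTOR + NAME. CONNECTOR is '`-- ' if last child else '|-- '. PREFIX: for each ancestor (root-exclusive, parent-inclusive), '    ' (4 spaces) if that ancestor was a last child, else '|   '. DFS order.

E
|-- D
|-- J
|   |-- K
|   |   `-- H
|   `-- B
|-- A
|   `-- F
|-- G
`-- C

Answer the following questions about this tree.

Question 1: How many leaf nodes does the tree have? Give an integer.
Answer: 6

Derivation:
Leaves (nodes with no children): B, C, D, F, G, H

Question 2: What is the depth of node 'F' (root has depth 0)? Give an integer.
Answer: 2

Derivation:
Path from root to F: E -> A -> F
Depth = number of edges = 2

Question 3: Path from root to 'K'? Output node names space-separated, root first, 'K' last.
Answer: E J K

Derivation:
Walk down from root: E -> J -> K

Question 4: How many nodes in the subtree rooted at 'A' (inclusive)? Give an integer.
Subtree rooted at A contains: A, F
Count = 2

Answer: 2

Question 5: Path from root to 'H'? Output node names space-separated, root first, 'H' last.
Answer: E J K H

Derivation:
Walk down from root: E -> J -> K -> H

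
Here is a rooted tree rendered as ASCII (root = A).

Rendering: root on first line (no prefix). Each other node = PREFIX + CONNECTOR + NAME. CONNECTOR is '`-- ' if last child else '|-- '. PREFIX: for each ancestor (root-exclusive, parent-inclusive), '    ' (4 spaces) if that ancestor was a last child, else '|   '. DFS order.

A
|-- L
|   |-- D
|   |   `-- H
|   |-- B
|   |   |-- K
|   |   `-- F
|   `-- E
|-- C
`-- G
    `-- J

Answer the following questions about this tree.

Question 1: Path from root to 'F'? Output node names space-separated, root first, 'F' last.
Answer: A L B F

Derivation:
Walk down from root: A -> L -> B -> F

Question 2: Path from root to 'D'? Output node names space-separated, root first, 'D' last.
Answer: A L D

Derivation:
Walk down from root: A -> L -> D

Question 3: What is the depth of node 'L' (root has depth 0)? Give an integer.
Path from root to L: A -> L
Depth = number of edges = 1

Answer: 1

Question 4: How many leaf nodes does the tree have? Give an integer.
Answer: 6

Derivation:
Leaves (nodes with no children): C, E, F, H, J, K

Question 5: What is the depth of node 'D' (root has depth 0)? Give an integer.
Answer: 2

Derivation:
Path from root to D: A -> L -> D
Depth = number of edges = 2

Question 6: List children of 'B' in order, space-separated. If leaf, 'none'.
Answer: K F

Derivation:
Node B's children (from adjacency): K, F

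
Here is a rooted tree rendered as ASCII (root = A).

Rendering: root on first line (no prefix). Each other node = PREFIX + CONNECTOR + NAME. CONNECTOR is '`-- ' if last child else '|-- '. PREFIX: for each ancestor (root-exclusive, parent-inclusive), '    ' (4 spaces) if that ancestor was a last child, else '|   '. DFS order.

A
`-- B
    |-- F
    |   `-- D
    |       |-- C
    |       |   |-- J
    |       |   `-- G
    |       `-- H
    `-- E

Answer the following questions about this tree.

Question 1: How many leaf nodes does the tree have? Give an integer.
Answer: 4

Derivation:
Leaves (nodes with no children): E, G, H, J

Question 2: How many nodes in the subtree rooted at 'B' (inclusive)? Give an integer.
Subtree rooted at B contains: B, C, D, E, F, G, H, J
Count = 8

Answer: 8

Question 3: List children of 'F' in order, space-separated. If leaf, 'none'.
Node F's children (from adjacency): D

Answer: D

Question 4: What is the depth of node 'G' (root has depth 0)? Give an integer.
Path from root to G: A -> B -> F -> D -> C -> G
Depth = number of edges = 5

Answer: 5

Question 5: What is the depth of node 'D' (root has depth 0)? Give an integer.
Path from root to D: A -> B -> F -> D
Depth = number of edges = 3

Answer: 3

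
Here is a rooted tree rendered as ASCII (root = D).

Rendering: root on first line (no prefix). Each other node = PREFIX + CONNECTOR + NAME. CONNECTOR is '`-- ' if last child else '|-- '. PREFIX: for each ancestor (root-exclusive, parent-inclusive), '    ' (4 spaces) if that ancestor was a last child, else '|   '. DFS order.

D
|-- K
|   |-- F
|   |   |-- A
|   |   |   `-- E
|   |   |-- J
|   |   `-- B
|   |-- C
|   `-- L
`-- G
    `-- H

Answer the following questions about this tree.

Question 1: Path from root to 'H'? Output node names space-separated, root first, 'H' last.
Answer: D G H

Derivation:
Walk down from root: D -> G -> H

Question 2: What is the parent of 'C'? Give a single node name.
Answer: K

Derivation:
Scan adjacency: C appears as child of K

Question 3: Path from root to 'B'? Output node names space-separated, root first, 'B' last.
Walk down from root: D -> K -> F -> B

Answer: D K F B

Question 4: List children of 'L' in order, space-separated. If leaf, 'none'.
Node L's children (from adjacency): (leaf)

Answer: none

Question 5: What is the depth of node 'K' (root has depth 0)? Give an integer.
Answer: 1

Derivation:
Path from root to K: D -> K
Depth = number of edges = 1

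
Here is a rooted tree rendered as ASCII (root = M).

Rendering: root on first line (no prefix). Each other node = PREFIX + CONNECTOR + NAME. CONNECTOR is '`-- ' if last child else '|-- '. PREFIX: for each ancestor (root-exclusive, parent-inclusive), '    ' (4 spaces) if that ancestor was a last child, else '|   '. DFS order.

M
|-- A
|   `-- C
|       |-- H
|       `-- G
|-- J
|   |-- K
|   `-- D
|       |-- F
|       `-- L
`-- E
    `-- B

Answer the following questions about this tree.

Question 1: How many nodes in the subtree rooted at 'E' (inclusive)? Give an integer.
Answer: 2

Derivation:
Subtree rooted at E contains: B, E
Count = 2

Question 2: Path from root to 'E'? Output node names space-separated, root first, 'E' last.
Walk down from root: M -> E

Answer: M E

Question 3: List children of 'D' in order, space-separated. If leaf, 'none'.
Node D's children (from adjacency): F, L

Answer: F L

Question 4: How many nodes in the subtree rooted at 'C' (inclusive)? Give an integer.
Answer: 3

Derivation:
Subtree rooted at C contains: C, G, H
Count = 3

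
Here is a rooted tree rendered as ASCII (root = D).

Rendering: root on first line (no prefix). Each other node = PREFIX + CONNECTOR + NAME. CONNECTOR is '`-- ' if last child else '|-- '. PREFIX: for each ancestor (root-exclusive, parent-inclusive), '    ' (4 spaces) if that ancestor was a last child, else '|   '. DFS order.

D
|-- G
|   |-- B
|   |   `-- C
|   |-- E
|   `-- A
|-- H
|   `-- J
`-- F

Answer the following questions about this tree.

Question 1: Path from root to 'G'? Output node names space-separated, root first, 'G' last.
Answer: D G

Derivation:
Walk down from root: D -> G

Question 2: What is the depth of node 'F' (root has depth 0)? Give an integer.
Answer: 1

Derivation:
Path from root to F: D -> F
Depth = number of edges = 1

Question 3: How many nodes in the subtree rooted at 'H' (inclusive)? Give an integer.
Answer: 2

Derivation:
Subtree rooted at H contains: H, J
Count = 2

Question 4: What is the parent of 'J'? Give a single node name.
Scan adjacency: J appears as child of H

Answer: H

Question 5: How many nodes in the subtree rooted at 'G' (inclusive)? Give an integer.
Answer: 5

Derivation:
Subtree rooted at G contains: A, B, C, E, G
Count = 5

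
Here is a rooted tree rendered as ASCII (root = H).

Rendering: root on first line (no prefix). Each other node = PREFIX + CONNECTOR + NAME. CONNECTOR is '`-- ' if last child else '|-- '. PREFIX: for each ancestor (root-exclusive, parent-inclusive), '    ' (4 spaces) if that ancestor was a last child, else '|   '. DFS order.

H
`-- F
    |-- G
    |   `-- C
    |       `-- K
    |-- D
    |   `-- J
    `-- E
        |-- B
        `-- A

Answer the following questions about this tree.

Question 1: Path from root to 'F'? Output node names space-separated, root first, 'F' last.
Answer: H F

Derivation:
Walk down from root: H -> F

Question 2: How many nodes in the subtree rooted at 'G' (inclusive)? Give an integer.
Answer: 3

Derivation:
Subtree rooted at G contains: C, G, K
Count = 3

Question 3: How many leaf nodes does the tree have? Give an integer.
Answer: 4

Derivation:
Leaves (nodes with no children): A, B, J, K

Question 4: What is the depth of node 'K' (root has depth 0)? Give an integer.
Path from root to K: H -> F -> G -> C -> K
Depth = number of edges = 4

Answer: 4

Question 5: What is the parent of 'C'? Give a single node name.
Answer: G

Derivation:
Scan adjacency: C appears as child of G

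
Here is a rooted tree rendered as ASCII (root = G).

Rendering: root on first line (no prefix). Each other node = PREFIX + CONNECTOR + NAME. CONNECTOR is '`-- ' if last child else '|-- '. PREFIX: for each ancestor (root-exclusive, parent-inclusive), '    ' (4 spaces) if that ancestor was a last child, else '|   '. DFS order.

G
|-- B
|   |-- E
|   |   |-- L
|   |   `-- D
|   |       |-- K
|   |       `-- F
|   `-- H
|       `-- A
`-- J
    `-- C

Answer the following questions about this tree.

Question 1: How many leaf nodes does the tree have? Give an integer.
Answer: 5

Derivation:
Leaves (nodes with no children): A, C, F, K, L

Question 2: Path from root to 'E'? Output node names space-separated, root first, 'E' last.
Answer: G B E

Derivation:
Walk down from root: G -> B -> E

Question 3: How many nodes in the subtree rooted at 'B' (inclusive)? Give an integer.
Subtree rooted at B contains: A, B, D, E, F, H, K, L
Count = 8

Answer: 8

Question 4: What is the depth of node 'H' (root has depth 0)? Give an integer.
Answer: 2

Derivation:
Path from root to H: G -> B -> H
Depth = number of edges = 2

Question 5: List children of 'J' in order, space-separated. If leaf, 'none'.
Answer: C

Derivation:
Node J's children (from adjacency): C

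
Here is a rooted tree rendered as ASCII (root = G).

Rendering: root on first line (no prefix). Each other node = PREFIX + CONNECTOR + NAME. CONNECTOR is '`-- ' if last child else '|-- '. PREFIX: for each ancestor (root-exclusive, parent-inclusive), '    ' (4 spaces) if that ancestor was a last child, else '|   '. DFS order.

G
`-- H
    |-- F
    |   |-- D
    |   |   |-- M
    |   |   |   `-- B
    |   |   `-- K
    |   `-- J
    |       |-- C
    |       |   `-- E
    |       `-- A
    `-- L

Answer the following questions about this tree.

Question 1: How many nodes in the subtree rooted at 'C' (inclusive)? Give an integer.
Subtree rooted at C contains: C, E
Count = 2

Answer: 2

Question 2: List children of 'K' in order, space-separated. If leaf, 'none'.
Node K's children (from adjacency): (leaf)

Answer: none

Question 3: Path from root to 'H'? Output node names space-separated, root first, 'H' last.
Answer: G H

Derivation:
Walk down from root: G -> H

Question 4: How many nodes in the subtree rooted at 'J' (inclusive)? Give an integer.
Answer: 4

Derivation:
Subtree rooted at J contains: A, C, E, J
Count = 4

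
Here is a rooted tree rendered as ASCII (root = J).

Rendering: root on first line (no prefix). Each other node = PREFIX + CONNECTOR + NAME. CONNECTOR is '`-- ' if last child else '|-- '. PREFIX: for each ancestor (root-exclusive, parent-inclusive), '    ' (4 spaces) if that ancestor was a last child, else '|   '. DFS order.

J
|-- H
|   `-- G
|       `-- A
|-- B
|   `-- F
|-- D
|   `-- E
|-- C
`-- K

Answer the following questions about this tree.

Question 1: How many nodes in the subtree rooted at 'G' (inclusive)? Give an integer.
Answer: 2

Derivation:
Subtree rooted at G contains: A, G
Count = 2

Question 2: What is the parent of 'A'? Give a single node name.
Scan adjacency: A appears as child of G

Answer: G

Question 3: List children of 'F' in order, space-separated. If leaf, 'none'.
Node F's children (from adjacency): (leaf)

Answer: none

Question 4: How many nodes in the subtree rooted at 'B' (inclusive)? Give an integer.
Answer: 2

Derivation:
Subtree rooted at B contains: B, F
Count = 2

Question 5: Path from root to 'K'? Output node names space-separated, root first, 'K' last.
Answer: J K

Derivation:
Walk down from root: J -> K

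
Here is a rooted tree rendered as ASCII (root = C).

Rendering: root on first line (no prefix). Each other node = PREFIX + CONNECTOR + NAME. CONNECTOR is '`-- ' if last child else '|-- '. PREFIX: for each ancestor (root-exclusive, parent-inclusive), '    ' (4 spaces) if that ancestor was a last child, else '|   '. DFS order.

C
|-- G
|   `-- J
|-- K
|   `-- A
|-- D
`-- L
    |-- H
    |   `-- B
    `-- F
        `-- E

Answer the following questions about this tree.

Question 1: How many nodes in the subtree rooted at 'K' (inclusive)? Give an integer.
Answer: 2

Derivation:
Subtree rooted at K contains: A, K
Count = 2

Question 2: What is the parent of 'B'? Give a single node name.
Answer: H

Derivation:
Scan adjacency: B appears as child of H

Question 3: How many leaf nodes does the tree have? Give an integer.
Answer: 5

Derivation:
Leaves (nodes with no children): A, B, D, E, J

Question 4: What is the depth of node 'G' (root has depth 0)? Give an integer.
Answer: 1

Derivation:
Path from root to G: C -> G
Depth = number of edges = 1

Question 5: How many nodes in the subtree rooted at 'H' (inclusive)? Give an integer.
Subtree rooted at H contains: B, H
Count = 2

Answer: 2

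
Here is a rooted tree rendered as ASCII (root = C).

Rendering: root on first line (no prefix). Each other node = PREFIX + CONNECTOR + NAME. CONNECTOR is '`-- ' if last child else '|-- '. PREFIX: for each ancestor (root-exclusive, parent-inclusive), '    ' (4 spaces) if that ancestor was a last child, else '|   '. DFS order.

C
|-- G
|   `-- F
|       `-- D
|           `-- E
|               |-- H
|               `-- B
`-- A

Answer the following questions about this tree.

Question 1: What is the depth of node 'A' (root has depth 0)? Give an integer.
Path from root to A: C -> A
Depth = number of edges = 1

Answer: 1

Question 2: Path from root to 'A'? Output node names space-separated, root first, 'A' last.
Answer: C A

Derivation:
Walk down from root: C -> A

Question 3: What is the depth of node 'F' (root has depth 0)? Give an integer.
Path from root to F: C -> G -> F
Depth = number of edges = 2

Answer: 2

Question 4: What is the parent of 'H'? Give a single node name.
Answer: E

Derivation:
Scan adjacency: H appears as child of E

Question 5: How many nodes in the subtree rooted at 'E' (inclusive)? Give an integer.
Answer: 3

Derivation:
Subtree rooted at E contains: B, E, H
Count = 3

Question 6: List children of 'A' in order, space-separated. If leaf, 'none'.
Answer: none

Derivation:
Node A's children (from adjacency): (leaf)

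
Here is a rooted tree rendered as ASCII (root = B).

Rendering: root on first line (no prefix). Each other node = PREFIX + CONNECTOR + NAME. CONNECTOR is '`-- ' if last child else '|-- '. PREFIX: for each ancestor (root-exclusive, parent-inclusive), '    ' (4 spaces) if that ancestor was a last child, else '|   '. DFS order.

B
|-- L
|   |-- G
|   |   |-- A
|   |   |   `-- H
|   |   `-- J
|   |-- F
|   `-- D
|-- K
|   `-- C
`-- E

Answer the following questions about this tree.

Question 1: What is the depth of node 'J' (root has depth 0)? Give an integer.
Path from root to J: B -> L -> G -> J
Depth = number of edges = 3

Answer: 3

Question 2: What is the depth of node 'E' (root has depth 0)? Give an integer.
Answer: 1

Derivation:
Path from root to E: B -> E
Depth = number of edges = 1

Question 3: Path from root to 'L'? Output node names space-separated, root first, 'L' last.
Walk down from root: B -> L

Answer: B L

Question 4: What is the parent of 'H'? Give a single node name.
Scan adjacency: H appears as child of A

Answer: A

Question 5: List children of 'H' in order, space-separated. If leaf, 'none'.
Node H's children (from adjacency): (leaf)

Answer: none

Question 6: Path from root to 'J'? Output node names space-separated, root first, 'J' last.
Walk down from root: B -> L -> G -> J

Answer: B L G J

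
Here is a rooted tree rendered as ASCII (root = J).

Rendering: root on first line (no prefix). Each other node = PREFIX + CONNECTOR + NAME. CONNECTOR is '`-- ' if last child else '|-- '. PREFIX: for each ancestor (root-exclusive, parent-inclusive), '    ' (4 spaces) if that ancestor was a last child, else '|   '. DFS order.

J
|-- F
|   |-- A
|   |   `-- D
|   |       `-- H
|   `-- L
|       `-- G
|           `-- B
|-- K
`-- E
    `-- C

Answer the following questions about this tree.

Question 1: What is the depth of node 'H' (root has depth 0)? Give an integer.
Answer: 4

Derivation:
Path from root to H: J -> F -> A -> D -> H
Depth = number of edges = 4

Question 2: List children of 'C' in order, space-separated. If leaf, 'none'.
Node C's children (from adjacency): (leaf)

Answer: none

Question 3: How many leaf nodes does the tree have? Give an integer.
Leaves (nodes with no children): B, C, H, K

Answer: 4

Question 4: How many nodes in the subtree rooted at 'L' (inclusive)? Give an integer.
Subtree rooted at L contains: B, G, L
Count = 3

Answer: 3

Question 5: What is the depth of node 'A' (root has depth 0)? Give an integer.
Path from root to A: J -> F -> A
Depth = number of edges = 2

Answer: 2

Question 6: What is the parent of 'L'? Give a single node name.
Scan adjacency: L appears as child of F

Answer: F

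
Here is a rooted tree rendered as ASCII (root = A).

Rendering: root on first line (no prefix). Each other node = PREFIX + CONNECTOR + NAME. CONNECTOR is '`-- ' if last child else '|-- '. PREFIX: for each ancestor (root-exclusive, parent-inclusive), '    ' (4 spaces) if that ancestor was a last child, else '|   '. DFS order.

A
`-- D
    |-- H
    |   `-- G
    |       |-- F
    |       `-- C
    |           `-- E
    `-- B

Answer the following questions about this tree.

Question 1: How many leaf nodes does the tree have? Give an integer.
Answer: 3

Derivation:
Leaves (nodes with no children): B, E, F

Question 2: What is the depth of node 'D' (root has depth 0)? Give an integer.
Answer: 1

Derivation:
Path from root to D: A -> D
Depth = number of edges = 1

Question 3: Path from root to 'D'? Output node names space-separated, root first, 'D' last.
Walk down from root: A -> D

Answer: A D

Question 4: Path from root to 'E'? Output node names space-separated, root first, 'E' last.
Answer: A D H G C E

Derivation:
Walk down from root: A -> D -> H -> G -> C -> E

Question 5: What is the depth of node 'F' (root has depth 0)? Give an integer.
Answer: 4

Derivation:
Path from root to F: A -> D -> H -> G -> F
Depth = number of edges = 4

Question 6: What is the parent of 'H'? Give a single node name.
Scan adjacency: H appears as child of D

Answer: D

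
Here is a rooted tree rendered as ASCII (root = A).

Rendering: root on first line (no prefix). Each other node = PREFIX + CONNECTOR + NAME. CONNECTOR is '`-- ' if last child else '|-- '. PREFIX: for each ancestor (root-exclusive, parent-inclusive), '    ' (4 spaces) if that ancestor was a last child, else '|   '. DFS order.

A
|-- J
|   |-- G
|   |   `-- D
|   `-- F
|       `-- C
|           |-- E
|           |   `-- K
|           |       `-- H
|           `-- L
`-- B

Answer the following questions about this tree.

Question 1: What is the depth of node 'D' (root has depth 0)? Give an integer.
Answer: 3

Derivation:
Path from root to D: A -> J -> G -> D
Depth = number of edges = 3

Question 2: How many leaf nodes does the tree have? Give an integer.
Leaves (nodes with no children): B, D, H, L

Answer: 4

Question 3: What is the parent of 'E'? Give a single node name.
Answer: C

Derivation:
Scan adjacency: E appears as child of C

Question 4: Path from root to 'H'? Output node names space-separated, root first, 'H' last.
Answer: A J F C E K H

Derivation:
Walk down from root: A -> J -> F -> C -> E -> K -> H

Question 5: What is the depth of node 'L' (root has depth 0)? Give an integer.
Path from root to L: A -> J -> F -> C -> L
Depth = number of edges = 4

Answer: 4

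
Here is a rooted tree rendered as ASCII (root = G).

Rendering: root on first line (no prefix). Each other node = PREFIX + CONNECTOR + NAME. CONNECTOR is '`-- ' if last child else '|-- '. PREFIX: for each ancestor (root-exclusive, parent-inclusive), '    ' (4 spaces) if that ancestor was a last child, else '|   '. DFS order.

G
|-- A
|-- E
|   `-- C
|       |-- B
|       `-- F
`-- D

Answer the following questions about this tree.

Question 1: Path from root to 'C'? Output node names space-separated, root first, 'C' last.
Answer: G E C

Derivation:
Walk down from root: G -> E -> C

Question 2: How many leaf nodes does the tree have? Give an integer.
Leaves (nodes with no children): A, B, D, F

Answer: 4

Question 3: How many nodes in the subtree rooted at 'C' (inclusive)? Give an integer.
Answer: 3

Derivation:
Subtree rooted at C contains: B, C, F
Count = 3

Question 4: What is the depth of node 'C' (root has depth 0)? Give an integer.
Path from root to C: G -> E -> C
Depth = number of edges = 2

Answer: 2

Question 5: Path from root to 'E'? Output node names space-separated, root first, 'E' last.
Walk down from root: G -> E

Answer: G E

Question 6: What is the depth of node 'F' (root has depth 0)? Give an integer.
Path from root to F: G -> E -> C -> F
Depth = number of edges = 3

Answer: 3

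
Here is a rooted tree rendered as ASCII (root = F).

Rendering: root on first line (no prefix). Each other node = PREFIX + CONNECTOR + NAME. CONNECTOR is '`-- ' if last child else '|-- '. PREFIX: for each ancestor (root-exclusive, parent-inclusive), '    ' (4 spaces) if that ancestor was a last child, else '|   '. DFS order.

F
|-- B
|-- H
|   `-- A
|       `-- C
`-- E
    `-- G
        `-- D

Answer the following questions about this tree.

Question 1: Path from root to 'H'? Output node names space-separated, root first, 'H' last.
Walk down from root: F -> H

Answer: F H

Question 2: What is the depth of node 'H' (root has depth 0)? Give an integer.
Path from root to H: F -> H
Depth = number of edges = 1

Answer: 1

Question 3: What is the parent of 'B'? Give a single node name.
Answer: F

Derivation:
Scan adjacency: B appears as child of F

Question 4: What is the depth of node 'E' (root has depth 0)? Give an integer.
Path from root to E: F -> E
Depth = number of edges = 1

Answer: 1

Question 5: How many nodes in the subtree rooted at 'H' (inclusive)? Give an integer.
Subtree rooted at H contains: A, C, H
Count = 3

Answer: 3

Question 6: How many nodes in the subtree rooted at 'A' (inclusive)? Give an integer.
Subtree rooted at A contains: A, C
Count = 2

Answer: 2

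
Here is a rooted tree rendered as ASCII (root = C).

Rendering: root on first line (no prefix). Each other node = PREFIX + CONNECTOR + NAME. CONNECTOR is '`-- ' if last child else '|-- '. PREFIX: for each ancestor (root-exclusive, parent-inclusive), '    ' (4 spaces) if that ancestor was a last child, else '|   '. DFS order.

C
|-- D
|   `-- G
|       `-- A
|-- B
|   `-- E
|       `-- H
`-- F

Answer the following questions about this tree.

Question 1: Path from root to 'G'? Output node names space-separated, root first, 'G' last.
Answer: C D G

Derivation:
Walk down from root: C -> D -> G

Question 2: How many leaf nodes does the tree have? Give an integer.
Leaves (nodes with no children): A, F, H

Answer: 3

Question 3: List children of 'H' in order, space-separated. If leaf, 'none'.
Node H's children (from adjacency): (leaf)

Answer: none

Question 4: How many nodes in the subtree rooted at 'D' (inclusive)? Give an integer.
Answer: 3

Derivation:
Subtree rooted at D contains: A, D, G
Count = 3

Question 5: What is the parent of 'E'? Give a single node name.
Answer: B

Derivation:
Scan adjacency: E appears as child of B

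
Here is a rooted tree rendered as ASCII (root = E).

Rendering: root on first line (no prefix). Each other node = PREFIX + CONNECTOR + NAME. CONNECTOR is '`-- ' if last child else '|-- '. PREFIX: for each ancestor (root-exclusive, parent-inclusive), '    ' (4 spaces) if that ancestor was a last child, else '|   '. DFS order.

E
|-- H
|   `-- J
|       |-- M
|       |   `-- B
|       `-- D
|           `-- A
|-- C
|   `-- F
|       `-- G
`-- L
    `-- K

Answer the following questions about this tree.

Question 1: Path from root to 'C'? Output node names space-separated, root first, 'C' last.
Answer: E C

Derivation:
Walk down from root: E -> C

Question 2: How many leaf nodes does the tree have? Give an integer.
Answer: 4

Derivation:
Leaves (nodes with no children): A, B, G, K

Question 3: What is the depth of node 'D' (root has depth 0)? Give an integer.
Answer: 3

Derivation:
Path from root to D: E -> H -> J -> D
Depth = number of edges = 3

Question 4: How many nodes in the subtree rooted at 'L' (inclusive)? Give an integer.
Answer: 2

Derivation:
Subtree rooted at L contains: K, L
Count = 2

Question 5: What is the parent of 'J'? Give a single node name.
Answer: H

Derivation:
Scan adjacency: J appears as child of H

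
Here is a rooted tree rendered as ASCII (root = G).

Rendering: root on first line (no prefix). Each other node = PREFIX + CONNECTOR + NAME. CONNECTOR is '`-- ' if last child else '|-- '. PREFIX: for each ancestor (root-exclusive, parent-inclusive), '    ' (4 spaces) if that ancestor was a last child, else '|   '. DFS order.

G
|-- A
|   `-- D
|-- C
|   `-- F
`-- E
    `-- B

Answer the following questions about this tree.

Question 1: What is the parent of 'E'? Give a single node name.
Scan adjacency: E appears as child of G

Answer: G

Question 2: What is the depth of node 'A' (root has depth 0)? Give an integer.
Answer: 1

Derivation:
Path from root to A: G -> A
Depth = number of edges = 1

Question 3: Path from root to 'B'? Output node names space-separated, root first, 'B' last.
Walk down from root: G -> E -> B

Answer: G E B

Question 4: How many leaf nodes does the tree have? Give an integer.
Answer: 3

Derivation:
Leaves (nodes with no children): B, D, F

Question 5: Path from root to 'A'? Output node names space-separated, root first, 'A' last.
Answer: G A

Derivation:
Walk down from root: G -> A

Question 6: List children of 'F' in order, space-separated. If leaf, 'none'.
Node F's children (from adjacency): (leaf)

Answer: none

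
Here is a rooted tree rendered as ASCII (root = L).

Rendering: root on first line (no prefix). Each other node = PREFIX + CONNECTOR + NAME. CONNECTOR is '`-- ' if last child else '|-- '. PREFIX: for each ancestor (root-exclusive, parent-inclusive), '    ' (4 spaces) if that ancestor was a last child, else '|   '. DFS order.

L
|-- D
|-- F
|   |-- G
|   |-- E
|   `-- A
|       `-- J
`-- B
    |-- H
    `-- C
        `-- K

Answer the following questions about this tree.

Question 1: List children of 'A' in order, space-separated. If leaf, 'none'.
Node A's children (from adjacency): J

Answer: J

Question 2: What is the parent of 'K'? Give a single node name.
Answer: C

Derivation:
Scan adjacency: K appears as child of C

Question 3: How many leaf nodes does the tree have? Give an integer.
Answer: 6

Derivation:
Leaves (nodes with no children): D, E, G, H, J, K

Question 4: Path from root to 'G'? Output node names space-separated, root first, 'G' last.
Walk down from root: L -> F -> G

Answer: L F G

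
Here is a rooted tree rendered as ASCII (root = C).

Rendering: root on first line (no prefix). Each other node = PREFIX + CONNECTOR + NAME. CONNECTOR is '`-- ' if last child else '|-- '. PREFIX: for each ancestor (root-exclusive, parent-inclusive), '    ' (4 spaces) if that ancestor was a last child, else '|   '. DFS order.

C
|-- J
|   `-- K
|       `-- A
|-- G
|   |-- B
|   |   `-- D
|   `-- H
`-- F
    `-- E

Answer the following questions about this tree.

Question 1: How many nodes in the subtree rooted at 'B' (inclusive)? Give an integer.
Answer: 2

Derivation:
Subtree rooted at B contains: B, D
Count = 2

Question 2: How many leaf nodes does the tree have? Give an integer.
Answer: 4

Derivation:
Leaves (nodes with no children): A, D, E, H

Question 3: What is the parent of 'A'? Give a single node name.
Scan adjacency: A appears as child of K

Answer: K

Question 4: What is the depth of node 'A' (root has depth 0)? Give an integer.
Answer: 3

Derivation:
Path from root to A: C -> J -> K -> A
Depth = number of edges = 3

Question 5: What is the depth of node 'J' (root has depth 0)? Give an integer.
Answer: 1

Derivation:
Path from root to J: C -> J
Depth = number of edges = 1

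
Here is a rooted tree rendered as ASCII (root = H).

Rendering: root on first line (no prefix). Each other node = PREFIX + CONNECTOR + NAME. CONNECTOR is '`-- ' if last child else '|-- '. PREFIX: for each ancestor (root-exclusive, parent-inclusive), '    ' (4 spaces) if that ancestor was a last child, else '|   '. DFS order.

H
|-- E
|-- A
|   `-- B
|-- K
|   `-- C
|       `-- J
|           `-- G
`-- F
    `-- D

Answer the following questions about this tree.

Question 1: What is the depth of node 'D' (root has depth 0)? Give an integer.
Answer: 2

Derivation:
Path from root to D: H -> F -> D
Depth = number of edges = 2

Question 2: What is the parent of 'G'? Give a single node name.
Answer: J

Derivation:
Scan adjacency: G appears as child of J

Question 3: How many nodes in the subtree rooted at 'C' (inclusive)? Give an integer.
Answer: 3

Derivation:
Subtree rooted at C contains: C, G, J
Count = 3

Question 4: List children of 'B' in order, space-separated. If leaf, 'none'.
Answer: none

Derivation:
Node B's children (from adjacency): (leaf)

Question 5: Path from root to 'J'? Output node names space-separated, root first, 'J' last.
Walk down from root: H -> K -> C -> J

Answer: H K C J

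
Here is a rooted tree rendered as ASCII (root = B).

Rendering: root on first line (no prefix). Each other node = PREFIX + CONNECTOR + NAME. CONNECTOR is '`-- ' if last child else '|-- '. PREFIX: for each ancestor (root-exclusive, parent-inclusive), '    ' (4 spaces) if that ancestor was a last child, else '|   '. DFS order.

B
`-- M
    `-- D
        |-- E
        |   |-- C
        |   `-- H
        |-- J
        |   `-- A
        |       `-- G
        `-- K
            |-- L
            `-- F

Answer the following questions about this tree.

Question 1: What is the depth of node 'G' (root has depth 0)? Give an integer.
Answer: 5

Derivation:
Path from root to G: B -> M -> D -> J -> A -> G
Depth = number of edges = 5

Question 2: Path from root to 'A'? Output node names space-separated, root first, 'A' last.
Answer: B M D J A

Derivation:
Walk down from root: B -> M -> D -> J -> A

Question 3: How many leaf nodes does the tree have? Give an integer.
Answer: 5

Derivation:
Leaves (nodes with no children): C, F, G, H, L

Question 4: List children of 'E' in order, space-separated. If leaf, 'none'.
Answer: C H

Derivation:
Node E's children (from adjacency): C, H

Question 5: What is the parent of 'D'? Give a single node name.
Answer: M

Derivation:
Scan adjacency: D appears as child of M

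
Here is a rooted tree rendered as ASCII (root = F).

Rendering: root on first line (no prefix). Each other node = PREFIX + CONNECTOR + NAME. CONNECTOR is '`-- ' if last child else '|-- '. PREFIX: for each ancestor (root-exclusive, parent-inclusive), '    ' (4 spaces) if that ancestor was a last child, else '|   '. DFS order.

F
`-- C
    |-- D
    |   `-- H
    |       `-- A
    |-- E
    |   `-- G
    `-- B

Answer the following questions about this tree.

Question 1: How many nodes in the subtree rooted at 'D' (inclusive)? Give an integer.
Answer: 3

Derivation:
Subtree rooted at D contains: A, D, H
Count = 3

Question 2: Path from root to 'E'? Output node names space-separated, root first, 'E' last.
Answer: F C E

Derivation:
Walk down from root: F -> C -> E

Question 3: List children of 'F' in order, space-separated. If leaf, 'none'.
Answer: C

Derivation:
Node F's children (from adjacency): C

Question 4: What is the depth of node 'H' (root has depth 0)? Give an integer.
Answer: 3

Derivation:
Path from root to H: F -> C -> D -> H
Depth = number of edges = 3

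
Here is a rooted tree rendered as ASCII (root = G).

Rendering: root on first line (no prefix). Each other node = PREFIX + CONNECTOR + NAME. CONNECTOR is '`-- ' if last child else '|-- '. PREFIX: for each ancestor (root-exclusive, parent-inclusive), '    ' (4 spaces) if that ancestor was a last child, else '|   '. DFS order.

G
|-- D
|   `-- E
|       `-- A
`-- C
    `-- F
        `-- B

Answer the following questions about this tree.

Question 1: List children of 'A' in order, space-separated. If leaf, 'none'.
Answer: none

Derivation:
Node A's children (from adjacency): (leaf)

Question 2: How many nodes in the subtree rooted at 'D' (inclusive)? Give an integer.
Answer: 3

Derivation:
Subtree rooted at D contains: A, D, E
Count = 3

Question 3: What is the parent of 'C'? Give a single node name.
Answer: G

Derivation:
Scan adjacency: C appears as child of G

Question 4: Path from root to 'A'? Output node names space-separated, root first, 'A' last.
Answer: G D E A

Derivation:
Walk down from root: G -> D -> E -> A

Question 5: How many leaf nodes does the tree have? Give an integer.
Leaves (nodes with no children): A, B

Answer: 2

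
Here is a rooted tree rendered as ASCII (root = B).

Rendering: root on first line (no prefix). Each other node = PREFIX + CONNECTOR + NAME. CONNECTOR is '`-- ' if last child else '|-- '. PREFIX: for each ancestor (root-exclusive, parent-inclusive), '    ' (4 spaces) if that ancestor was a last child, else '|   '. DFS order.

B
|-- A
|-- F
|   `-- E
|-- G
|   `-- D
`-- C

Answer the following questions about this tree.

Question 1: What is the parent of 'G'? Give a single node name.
Scan adjacency: G appears as child of B

Answer: B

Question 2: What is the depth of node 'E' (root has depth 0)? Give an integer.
Path from root to E: B -> F -> E
Depth = number of edges = 2

Answer: 2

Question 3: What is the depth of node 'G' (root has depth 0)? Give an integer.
Path from root to G: B -> G
Depth = number of edges = 1

Answer: 1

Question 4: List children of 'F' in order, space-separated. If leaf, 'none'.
Answer: E

Derivation:
Node F's children (from adjacency): E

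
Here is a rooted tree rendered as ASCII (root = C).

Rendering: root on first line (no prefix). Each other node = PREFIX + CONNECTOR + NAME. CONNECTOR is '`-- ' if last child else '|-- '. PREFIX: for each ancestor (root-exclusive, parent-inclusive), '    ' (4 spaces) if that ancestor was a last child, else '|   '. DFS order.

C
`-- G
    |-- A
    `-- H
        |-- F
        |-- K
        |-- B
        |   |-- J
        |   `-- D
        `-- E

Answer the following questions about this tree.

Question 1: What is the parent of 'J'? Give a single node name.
Answer: B

Derivation:
Scan adjacency: J appears as child of B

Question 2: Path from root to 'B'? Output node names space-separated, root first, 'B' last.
Walk down from root: C -> G -> H -> B

Answer: C G H B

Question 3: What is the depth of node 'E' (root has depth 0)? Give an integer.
Path from root to E: C -> G -> H -> E
Depth = number of edges = 3

Answer: 3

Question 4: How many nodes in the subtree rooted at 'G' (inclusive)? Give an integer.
Subtree rooted at G contains: A, B, D, E, F, G, H, J, K
Count = 9

Answer: 9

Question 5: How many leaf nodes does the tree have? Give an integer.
Leaves (nodes with no children): A, D, E, F, J, K

Answer: 6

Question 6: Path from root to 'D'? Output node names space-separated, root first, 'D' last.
Walk down from root: C -> G -> H -> B -> D

Answer: C G H B D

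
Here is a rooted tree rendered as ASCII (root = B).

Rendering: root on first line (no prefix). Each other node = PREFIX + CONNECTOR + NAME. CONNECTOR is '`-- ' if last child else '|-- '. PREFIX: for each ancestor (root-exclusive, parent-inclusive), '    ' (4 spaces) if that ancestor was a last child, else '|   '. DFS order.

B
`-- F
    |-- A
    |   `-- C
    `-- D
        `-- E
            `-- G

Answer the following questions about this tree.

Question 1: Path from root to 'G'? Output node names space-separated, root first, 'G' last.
Walk down from root: B -> F -> D -> E -> G

Answer: B F D E G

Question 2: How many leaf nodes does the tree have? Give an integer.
Leaves (nodes with no children): C, G

Answer: 2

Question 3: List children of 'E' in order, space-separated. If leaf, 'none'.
Node E's children (from adjacency): G

Answer: G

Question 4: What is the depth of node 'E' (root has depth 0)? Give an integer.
Path from root to E: B -> F -> D -> E
Depth = number of edges = 3

Answer: 3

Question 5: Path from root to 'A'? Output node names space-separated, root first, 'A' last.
Walk down from root: B -> F -> A

Answer: B F A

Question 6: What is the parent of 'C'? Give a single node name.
Scan adjacency: C appears as child of A

Answer: A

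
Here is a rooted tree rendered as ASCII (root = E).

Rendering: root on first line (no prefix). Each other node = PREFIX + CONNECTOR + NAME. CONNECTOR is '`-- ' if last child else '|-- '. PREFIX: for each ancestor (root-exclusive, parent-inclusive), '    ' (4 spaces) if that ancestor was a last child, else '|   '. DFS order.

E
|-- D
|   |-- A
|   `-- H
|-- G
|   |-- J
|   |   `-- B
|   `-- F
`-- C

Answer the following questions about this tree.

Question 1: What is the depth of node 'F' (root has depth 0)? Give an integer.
Path from root to F: E -> G -> F
Depth = number of edges = 2

Answer: 2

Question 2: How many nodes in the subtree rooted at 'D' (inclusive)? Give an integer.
Subtree rooted at D contains: A, D, H
Count = 3

Answer: 3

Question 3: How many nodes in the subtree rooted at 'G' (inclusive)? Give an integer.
Subtree rooted at G contains: B, F, G, J
Count = 4

Answer: 4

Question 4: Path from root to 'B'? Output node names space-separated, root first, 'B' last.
Answer: E G J B

Derivation:
Walk down from root: E -> G -> J -> B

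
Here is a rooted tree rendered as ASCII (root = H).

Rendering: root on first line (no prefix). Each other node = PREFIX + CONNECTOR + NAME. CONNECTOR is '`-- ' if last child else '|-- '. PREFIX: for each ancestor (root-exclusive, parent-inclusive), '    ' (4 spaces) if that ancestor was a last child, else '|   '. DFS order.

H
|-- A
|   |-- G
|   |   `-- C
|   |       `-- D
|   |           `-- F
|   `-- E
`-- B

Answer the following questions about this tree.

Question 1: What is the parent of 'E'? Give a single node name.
Scan adjacency: E appears as child of A

Answer: A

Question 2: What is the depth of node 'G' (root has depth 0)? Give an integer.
Path from root to G: H -> A -> G
Depth = number of edges = 2

Answer: 2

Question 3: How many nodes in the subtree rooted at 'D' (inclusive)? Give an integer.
Answer: 2

Derivation:
Subtree rooted at D contains: D, F
Count = 2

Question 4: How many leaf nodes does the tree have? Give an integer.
Answer: 3

Derivation:
Leaves (nodes with no children): B, E, F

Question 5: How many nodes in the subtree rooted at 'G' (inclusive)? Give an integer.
Subtree rooted at G contains: C, D, F, G
Count = 4

Answer: 4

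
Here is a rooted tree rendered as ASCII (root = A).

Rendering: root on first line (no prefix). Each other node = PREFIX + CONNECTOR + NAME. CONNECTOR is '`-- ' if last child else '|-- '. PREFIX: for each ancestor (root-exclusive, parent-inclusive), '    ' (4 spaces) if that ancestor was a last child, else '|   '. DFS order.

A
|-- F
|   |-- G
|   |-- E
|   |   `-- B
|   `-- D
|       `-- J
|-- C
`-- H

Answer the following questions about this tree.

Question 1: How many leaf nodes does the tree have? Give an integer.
Leaves (nodes with no children): B, C, G, H, J

Answer: 5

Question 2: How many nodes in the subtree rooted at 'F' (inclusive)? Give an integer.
Subtree rooted at F contains: B, D, E, F, G, J
Count = 6

Answer: 6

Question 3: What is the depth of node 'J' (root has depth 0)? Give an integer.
Answer: 3

Derivation:
Path from root to J: A -> F -> D -> J
Depth = number of edges = 3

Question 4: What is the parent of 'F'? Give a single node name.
Scan adjacency: F appears as child of A

Answer: A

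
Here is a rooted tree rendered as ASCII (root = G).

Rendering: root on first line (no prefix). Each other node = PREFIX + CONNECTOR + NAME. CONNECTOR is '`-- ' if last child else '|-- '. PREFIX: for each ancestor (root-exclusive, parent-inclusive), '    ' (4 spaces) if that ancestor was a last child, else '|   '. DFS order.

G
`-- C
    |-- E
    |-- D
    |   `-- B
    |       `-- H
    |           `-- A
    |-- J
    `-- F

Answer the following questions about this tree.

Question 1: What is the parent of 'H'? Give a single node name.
Answer: B

Derivation:
Scan adjacency: H appears as child of B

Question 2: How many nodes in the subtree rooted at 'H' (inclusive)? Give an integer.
Subtree rooted at H contains: A, H
Count = 2

Answer: 2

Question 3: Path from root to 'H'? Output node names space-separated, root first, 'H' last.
Answer: G C D B H

Derivation:
Walk down from root: G -> C -> D -> B -> H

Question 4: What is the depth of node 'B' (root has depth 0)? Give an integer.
Answer: 3

Derivation:
Path from root to B: G -> C -> D -> B
Depth = number of edges = 3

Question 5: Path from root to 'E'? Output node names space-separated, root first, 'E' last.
Answer: G C E

Derivation:
Walk down from root: G -> C -> E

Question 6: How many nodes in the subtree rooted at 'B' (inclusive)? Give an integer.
Answer: 3

Derivation:
Subtree rooted at B contains: A, B, H
Count = 3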